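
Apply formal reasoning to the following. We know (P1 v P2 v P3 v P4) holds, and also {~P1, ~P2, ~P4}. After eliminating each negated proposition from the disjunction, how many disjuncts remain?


Original disjuncts (4): P1, P2, P3, P4
Negated (eliminate): ~P1, ~P2, ~P4
Remaining disjuncts: P3
Count = 4 - 3 = 1

1


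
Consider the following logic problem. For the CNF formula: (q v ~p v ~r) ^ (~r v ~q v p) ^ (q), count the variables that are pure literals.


Check each variable for pure literal status:
p: mixed (not pure)
q: mixed (not pure)
r: pure negative
Pure literal count = 1

1


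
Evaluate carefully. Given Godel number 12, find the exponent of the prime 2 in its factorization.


Factorize 12 by dividing by 2 repeatedly.
Division steps: 2 divides 12 exactly 2 time(s).
Exponent of 2 = 2

2


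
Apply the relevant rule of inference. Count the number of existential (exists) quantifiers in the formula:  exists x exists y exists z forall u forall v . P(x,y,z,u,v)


Quantifier prefix: exists x exists y exists z forall u forall v
Mark each quantifier type:
  E E E U U
Universal count = 2, Existential count = 3
Asked for existential (exists) quantifiers: 3

3


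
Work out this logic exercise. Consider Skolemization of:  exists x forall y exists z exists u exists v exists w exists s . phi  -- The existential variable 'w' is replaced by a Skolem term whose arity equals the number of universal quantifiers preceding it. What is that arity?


Quantifier prefix: exists x forall y exists z exists u exists v exists w exists s
'w' is existentially quantified at position 6.
Universal variables preceding it: y
Skolem function arity = 1

1


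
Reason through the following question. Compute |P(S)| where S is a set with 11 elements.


The power set of a set with n elements has 2^n elements.
|P(S)| = 2^11 = 2048

2048


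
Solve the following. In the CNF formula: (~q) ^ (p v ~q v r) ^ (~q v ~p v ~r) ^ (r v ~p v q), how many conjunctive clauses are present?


A CNF formula is a conjunction of clauses.
Clauses are separated by ^.
Counting the conjuncts: 4 clauses.

4


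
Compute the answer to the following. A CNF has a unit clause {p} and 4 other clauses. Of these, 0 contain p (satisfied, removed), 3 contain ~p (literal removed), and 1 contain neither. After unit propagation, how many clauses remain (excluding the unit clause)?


Satisfied (removed): 0
Shortened (remain): 3
Unchanged (remain): 1
Remaining = 3 + 1 = 4

4


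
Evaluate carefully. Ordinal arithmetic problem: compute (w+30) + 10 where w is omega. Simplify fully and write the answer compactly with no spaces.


Compute (w+30) + 10.
Ordinal + is associative but NOT commutative; for finite n>0, n + w = w but w + n stays w+n.
By associativity: (w+30) + 10 = w + (30+10) = w+40.
Result = w+40

w+40


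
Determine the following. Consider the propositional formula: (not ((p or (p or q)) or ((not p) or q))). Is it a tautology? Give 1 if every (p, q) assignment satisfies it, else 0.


Check all 4 assignments:
p=0, q=0: 0
p=0, q=1: 0
p=1, q=0: 0
p=1, q=1: 0
Satisfying count = 0/4.
Tautology iff count = 4: no.

0


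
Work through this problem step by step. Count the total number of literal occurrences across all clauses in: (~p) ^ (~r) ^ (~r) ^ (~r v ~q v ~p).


Counting literals in each clause:
Clause 1: 1 literal(s)
Clause 2: 1 literal(s)
Clause 3: 1 literal(s)
Clause 4: 3 literal(s)
Total = 6

6


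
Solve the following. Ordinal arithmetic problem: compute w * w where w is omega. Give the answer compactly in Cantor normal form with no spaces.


Compute w * w.
Ordinal * is associative and left-distributive over +, but NOT commutative; for finite n>1, n*w = w but w*n stays w*n.
w * w = w^2 by definition.
Result = w^2

w^2


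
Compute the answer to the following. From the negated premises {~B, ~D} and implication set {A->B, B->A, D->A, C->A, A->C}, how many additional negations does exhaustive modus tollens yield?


Initial negated facts: {~B, ~D}
Apply modus tollens to closure:
  ~B and A->B  =>  ~A
  ~A and C->A  =>  ~C
Final negated: {~A, ~B, ~C, ~D}
New negations: {~A, ~C}
Count = 2

2


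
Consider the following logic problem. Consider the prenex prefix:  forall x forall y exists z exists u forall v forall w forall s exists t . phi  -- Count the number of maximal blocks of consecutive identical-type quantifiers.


Quantifier-type sequence: A A E E A A A E  (A=forall, E=exists)
Group into maximal same-type runs:
  Ax2 | Ex2 | Ax3 | Ex1
Number of blocks = 4

4


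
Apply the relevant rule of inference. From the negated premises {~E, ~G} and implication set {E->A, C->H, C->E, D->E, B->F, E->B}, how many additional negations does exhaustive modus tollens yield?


Initial negated facts: {~E, ~G}
Apply modus tollens to closure:
  ~E and C->E  =>  ~C
  ~E and D->E  =>  ~D
Final negated: {~C, ~D, ~E, ~G}
New negations: {~C, ~D}
Count = 2

2


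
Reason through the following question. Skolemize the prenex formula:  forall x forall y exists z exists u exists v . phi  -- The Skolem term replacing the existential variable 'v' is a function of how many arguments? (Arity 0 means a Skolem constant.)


Quantifier prefix: forall x forall y exists z exists u exists v
'v' is existentially quantified at position 5.
Universal variables preceding it: x, y
Skolem function arity = 2

2


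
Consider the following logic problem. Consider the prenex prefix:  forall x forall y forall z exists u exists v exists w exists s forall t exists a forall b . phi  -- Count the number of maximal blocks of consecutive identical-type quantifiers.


Quantifier-type sequence: A A A E E E E A E A  (A=forall, E=exists)
Group into maximal same-type runs:
  Ax3 | Ex4 | Ax1 | Ex1 | Ax1
Number of blocks = 5

5


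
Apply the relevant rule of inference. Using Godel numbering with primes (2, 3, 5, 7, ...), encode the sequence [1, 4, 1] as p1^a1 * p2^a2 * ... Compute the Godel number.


Encode each element as an exponent of the corresponding prime:
  2^1 = 2
  3^4 = 81
  5^1 = 5
Product = 2 * 81 * 5 = 810

810


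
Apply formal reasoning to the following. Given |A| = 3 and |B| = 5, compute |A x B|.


The Cartesian product A x B contains all ordered pairs (a, b).
|A x B| = |A| * |B| = 3 * 5 = 15

15


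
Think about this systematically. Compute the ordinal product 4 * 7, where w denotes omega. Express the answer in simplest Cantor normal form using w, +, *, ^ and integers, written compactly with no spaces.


Compute 4 * 7.
Ordinal * is associative and left-distributive over +, but NOT commutative; for finite n>1, n*w = w but w*n stays w*n.
Both finite; ordinal * agrees with natural *: 4 * 7 = 28.
Result = 28

28


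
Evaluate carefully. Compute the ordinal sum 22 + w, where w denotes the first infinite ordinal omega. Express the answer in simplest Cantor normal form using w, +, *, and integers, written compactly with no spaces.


Compute 22 + w.
Ordinal + is associative but NOT commutative; for finite n>0, n + w = w but w + n stays w+n.
Any finite left addend is absorbed by w on the right: 22 + w = w.
Result = w

w


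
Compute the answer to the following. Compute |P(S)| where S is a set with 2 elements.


The power set of a set with n elements has 2^n elements.
|P(S)| = 2^2 = 4

4


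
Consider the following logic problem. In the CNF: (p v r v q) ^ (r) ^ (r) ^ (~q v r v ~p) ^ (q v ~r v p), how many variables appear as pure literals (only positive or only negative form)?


Check each variable for pure literal status:
p: mixed (not pure)
q: mixed (not pure)
r: mixed (not pure)
Pure literal count = 0

0


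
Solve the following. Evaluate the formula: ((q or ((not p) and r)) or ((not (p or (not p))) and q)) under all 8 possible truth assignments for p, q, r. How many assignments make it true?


Check all 8 assignments:
p=0, q=0, r=0: 0
p=0, q=0, r=1: 1
p=0, q=1, r=0: 1
p=0, q=1, r=1: 1
p=1, q=0, r=0: 0
p=1, q=0, r=1: 0
p=1, q=1, r=0: 1
p=1, q=1, r=1: 1
Count of True = 5

5


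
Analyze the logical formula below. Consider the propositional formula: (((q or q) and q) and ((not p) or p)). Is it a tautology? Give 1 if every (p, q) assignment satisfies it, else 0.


Check all 4 assignments:
p=0, q=0: 0
p=0, q=1: 1
p=1, q=0: 0
p=1, q=1: 1
Satisfying count = 2/4.
Tautology iff count = 4: no.

0


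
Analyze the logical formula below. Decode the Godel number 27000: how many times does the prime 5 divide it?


Factorize 27000 by dividing by 5 repeatedly.
Division steps: 5 divides 27000 exactly 3 time(s).
Exponent of 5 = 3

3


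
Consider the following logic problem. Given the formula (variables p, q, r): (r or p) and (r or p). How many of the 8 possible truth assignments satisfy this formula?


Evaluate all 8 assignments for p, q, r:
p=0, q=0, r=0: 0
p=0, q=0, r=1: 1
p=0, q=1, r=0: 0
p=0, q=1, r=1: 1
p=1, q=0, r=0: 1
p=1, q=0, r=1: 1
p=1, q=1, r=0: 1
p=1, q=1, r=1: 1
Satisfying count = 6

6


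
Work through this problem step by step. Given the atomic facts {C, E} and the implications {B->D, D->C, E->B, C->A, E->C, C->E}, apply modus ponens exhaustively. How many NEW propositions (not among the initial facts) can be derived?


Initial facts: {C, E}
Apply modus ponens to closure:
  E and E->B  =>  B
  C and C->A  =>  A
  B and B->D  =>  D
Final known: {A, B, C, D, E}
New propositions: {A, B, D}
Count = 3

3


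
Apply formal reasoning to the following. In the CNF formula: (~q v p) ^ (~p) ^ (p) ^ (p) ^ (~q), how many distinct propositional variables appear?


Identify each variable that appears in the formula.
Variables found: p, q
Count = 2

2


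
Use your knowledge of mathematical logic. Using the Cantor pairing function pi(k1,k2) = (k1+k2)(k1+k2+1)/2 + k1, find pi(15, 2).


k1 + k2 = 17
(k1+k2)(k1+k2+1)/2 = 17 * 18 / 2 = 153
pi = 153 + 15 = 168

168


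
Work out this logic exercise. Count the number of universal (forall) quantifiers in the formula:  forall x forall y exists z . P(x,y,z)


Quantifier prefix: forall x forall y exists z
Mark each quantifier type:
  U U E
Universal count = 2, Existential count = 1
Asked for universal (forall) quantifiers: 2

2


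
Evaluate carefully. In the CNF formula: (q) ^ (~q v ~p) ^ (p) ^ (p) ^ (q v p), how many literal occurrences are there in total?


Counting literals in each clause:
Clause 1: 1 literal(s)
Clause 2: 2 literal(s)
Clause 3: 1 literal(s)
Clause 4: 1 literal(s)
Clause 5: 2 literal(s)
Total = 7

7


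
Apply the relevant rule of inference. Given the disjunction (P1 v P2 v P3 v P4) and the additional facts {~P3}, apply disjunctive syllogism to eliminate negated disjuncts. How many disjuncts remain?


Original disjuncts (4): P1, P2, P3, P4
Negated (eliminate): ~P3
Remaining disjuncts: P1, P2, P4
Count = 4 - 1 = 3

3


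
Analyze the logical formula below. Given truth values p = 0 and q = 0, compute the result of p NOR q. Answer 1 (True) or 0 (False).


p = 0, q = 0
Operation: p NOR q
Evaluate: 0 NOR 0 = 1

1


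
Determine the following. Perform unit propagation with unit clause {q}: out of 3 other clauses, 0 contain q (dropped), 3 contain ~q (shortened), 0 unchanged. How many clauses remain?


Satisfied (removed): 0
Shortened (remain): 3
Unchanged (remain): 0
Remaining = 3 + 0 = 3

3


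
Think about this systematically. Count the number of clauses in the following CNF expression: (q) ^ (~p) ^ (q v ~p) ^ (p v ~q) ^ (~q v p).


A CNF formula is a conjunction of clauses.
Clauses are separated by ^.
Counting the conjuncts: 5 clauses.

5


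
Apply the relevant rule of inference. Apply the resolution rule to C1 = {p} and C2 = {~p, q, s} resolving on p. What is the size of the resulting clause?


Remove p from C1 and ~p from C2.
C1 remainder: {}
C2 remainder: {q, s}
Union (resolvent): {q, s}
Resolvent has 2 literal(s).

2


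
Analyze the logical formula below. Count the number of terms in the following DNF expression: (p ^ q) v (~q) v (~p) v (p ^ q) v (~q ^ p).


A DNF formula is a disjunction of terms (conjunctions).
Terms are separated by v.
Counting the disjuncts: 5 terms.

5


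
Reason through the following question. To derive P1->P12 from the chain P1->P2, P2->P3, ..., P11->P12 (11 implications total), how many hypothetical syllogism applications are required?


With 11 implications in a chain connecting 12 propositions:
P1->P2, P2->P3, ..., P11->P12
Steps needed = (number of implications) - 1 = 11 - 1 = 10

10


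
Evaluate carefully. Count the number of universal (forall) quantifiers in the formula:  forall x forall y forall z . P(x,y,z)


Quantifier prefix: forall x forall y forall z
Mark each quantifier type:
  U U U
Universal count = 3, Existential count = 0
Asked for universal (forall) quantifiers: 3

3


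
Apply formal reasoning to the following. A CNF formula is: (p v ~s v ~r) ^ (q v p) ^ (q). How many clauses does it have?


A CNF formula is a conjunction of clauses.
Clauses are separated by ^.
Counting the conjuncts: 3 clauses.

3


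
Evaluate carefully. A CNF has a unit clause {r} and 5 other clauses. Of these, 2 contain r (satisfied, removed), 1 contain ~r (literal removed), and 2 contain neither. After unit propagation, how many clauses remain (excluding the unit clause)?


Satisfied (removed): 2
Shortened (remain): 1
Unchanged (remain): 2
Remaining = 1 + 2 = 3

3


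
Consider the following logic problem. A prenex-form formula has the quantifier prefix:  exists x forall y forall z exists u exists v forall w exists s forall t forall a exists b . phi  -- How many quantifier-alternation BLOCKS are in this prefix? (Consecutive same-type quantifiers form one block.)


Quantifier-type sequence: E A A E E A E A A E  (A=forall, E=exists)
Group into maximal same-type runs:
  Ex1 | Ax2 | Ex2 | Ax1 | Ex1 | Ax2 | Ex1
Number of blocks = 7

7


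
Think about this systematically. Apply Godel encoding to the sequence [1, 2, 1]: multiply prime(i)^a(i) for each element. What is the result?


Encode each element as an exponent of the corresponding prime:
  2^1 = 2
  3^2 = 9
  5^1 = 5
Product = 2 * 9 * 5 = 90

90


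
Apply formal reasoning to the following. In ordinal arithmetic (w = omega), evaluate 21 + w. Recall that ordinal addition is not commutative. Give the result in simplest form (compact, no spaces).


Compute 21 + w.
Ordinal + is associative but NOT commutative; for finite n>0, n + w = w but w + n stays w+n.
Any finite left addend is absorbed by w on the right: 21 + w = w.
Result = w

w


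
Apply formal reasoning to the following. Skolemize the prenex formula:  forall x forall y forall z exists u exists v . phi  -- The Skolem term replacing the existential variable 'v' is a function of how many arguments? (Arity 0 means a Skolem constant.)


Quantifier prefix: forall x forall y forall z exists u exists v
'v' is existentially quantified at position 5.
Universal variables preceding it: x, y, z
Skolem function arity = 3

3


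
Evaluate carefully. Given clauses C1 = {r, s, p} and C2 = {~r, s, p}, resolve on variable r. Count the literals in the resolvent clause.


Remove r from C1 and ~r from C2.
C1 remainder: {s, p}
C2 remainder: {s, p}
Union (resolvent): {p, s}
Resolvent has 2 literal(s).

2


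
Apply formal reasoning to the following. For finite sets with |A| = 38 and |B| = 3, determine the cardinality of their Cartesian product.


The Cartesian product A x B contains all ordered pairs (a, b).
|A x B| = |A| * |B| = 38 * 3 = 114

114


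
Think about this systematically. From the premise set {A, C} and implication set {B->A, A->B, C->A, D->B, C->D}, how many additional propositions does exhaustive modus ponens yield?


Initial facts: {A, C}
Apply modus ponens to closure:
  A and A->B  =>  B
  C and C->D  =>  D
Final known: {A, B, C, D}
New propositions: {B, D}
Count = 2

2


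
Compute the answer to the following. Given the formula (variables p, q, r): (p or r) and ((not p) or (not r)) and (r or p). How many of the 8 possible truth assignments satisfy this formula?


Evaluate all 8 assignments for p, q, r:
p=0, q=0, r=0: 0
p=0, q=0, r=1: 1
p=0, q=1, r=0: 0
p=0, q=1, r=1: 1
p=1, q=0, r=0: 1
p=1, q=0, r=1: 0
p=1, q=1, r=0: 1
p=1, q=1, r=1: 0
Satisfying count = 4

4


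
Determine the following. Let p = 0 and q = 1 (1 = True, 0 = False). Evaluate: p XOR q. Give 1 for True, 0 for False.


p = 0, q = 1
Operation: p XOR q
Evaluate: 0 XOR 1 = 1

1


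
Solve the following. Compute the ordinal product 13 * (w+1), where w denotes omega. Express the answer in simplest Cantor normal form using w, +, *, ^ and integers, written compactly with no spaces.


Compute 13 * (w+1).
Ordinal * is associative and left-distributive over +, but NOT commutative; for finite n>1, n*w = w but w*n stays w*n.
By left-distributivity: 13 * (w+1) = 13*w + 13*1 = w + 13 = w+13.
Result = w+13

w+13


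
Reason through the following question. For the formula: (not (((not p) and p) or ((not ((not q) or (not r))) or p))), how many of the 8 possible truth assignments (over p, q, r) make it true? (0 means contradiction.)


Check all 8 assignments:
p=0, q=0, r=0: 1
p=0, q=0, r=1: 1
p=0, q=1, r=0: 1
p=0, q=1, r=1: 0
p=1, q=0, r=0: 0
p=1, q=0, r=1: 0
p=1, q=1, r=0: 0
p=1, q=1, r=1: 0
Count of True = 3

3


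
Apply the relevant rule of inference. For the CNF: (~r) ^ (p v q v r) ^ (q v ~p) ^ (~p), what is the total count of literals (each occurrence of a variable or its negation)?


Counting literals in each clause:
Clause 1: 1 literal(s)
Clause 2: 3 literal(s)
Clause 3: 2 literal(s)
Clause 4: 1 literal(s)
Total = 7

7


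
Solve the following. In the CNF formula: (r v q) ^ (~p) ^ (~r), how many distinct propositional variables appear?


Identify each variable that appears in the formula.
Variables found: p, q, r
Count = 3

3


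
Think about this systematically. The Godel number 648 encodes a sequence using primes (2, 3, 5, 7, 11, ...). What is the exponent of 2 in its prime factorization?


Factorize 648 by dividing by 2 repeatedly.
Division steps: 2 divides 648 exactly 3 time(s).
Exponent of 2 = 3

3


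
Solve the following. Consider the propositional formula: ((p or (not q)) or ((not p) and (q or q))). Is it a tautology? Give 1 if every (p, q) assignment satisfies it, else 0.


Check all 4 assignments:
p=0, q=0: 1
p=0, q=1: 1
p=1, q=0: 1
p=1, q=1: 1
Satisfying count = 4/4.
Tautology iff count = 4: yes.

1


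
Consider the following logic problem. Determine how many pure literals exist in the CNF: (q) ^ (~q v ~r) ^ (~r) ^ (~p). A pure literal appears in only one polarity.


Check each variable for pure literal status:
p: pure negative
q: mixed (not pure)
r: pure negative
Pure literal count = 2

2


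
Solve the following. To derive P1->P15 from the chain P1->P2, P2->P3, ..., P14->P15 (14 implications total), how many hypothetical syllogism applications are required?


With 14 implications in a chain connecting 15 propositions:
P1->P2, P2->P3, ..., P14->P15
Steps needed = (number of implications) - 1 = 14 - 1 = 13

13


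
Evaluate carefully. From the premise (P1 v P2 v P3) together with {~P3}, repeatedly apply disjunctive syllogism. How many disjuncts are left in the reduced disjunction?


Original disjuncts (3): P1, P2, P3
Negated (eliminate): ~P3
Remaining disjuncts: P1, P2
Count = 3 - 1 = 2

2


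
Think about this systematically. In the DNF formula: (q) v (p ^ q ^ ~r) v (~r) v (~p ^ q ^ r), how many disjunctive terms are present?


A DNF formula is a disjunction of terms (conjunctions).
Terms are separated by v.
Counting the disjuncts: 4 terms.

4


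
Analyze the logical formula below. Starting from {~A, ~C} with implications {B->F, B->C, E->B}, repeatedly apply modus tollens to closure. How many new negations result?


Initial negated facts: {~A, ~C}
Apply modus tollens to closure:
  ~C and B->C  =>  ~B
  ~B and E->B  =>  ~E
Final negated: {~A, ~B, ~C, ~E}
New negations: {~B, ~E}
Count = 2

2


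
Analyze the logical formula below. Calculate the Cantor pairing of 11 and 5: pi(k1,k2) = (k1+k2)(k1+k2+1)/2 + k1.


k1 + k2 = 16
(k1+k2)(k1+k2+1)/2 = 16 * 17 / 2 = 136
pi = 136 + 11 = 147

147


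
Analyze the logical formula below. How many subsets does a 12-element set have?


The power set of a set with n elements has 2^n elements.
|P(S)| = 2^12 = 4096

4096


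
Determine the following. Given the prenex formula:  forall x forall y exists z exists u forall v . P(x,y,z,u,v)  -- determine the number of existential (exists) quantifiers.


Quantifier prefix: forall x forall y exists z exists u forall v
Mark each quantifier type:
  U U E E U
Universal count = 3, Existential count = 2
Asked for existential (exists) quantifiers: 2

2


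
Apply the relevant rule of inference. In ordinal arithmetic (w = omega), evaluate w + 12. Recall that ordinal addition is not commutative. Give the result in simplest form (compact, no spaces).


Compute w + 12.
Ordinal + is associative but NOT commutative; for finite n>0, n + w = w but w + n stays w+n.
w + 12 is already in normal form (a successor ordinal beyond w).
Result = w+12

w+12


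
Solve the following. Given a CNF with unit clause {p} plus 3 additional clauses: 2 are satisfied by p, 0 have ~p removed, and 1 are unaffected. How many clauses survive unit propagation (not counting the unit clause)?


Satisfied (removed): 2
Shortened (remain): 0
Unchanged (remain): 1
Remaining = 0 + 1 = 1

1


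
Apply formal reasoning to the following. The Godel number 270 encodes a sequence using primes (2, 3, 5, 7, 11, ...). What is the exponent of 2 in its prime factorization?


Factorize 270 by dividing by 2 repeatedly.
Division steps: 2 divides 270 exactly 1 time(s).
Exponent of 2 = 1

1


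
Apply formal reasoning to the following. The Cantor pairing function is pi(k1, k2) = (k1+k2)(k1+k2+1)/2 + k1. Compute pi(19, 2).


k1 + k2 = 21
(k1+k2)(k1+k2+1)/2 = 21 * 22 / 2 = 231
pi = 231 + 19 = 250

250


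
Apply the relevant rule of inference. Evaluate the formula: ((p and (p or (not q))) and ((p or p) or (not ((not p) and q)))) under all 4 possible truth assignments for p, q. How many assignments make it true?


Check all 4 assignments:
p=0, q=0: 0
p=0, q=1: 0
p=1, q=0: 1
p=1, q=1: 1
Count of True = 2

2


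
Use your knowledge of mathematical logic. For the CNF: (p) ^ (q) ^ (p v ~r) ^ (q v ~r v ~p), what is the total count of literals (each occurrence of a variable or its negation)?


Counting literals in each clause:
Clause 1: 1 literal(s)
Clause 2: 1 literal(s)
Clause 3: 2 literal(s)
Clause 4: 3 literal(s)
Total = 7

7


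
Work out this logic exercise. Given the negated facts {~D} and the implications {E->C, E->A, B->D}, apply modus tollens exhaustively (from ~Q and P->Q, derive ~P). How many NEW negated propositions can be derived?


Initial negated facts: {~D}
Apply modus tollens to closure:
  ~D and B->D  =>  ~B
Final negated: {~B, ~D}
New negations: {~B}
Count = 1

1


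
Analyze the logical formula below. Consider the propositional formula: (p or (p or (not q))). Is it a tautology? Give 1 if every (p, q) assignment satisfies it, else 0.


Check all 4 assignments:
p=0, q=0: 1
p=0, q=1: 0
p=1, q=0: 1
p=1, q=1: 1
Satisfying count = 3/4.
Tautology iff count = 4: no.

0


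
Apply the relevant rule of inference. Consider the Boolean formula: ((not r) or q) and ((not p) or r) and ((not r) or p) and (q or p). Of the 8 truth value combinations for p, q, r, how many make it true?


Evaluate all 8 assignments for p, q, r:
p=0, q=0, r=0: 0
p=0, q=0, r=1: 0
p=0, q=1, r=0: 1
p=0, q=1, r=1: 0
p=1, q=0, r=0: 0
p=1, q=0, r=1: 0
p=1, q=1, r=0: 0
p=1, q=1, r=1: 1
Satisfying count = 2

2


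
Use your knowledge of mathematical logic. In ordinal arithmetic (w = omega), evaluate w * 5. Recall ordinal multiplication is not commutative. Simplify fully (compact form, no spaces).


Compute w * 5.
Ordinal * is associative and left-distributive over +, but NOT commutative; for finite n>1, n*w = w but w*n stays w*n.
w * 5 means 5 copies of w concatenated: w*5.
Result = w*5

w*5


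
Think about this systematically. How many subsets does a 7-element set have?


The power set of a set with n elements has 2^n elements.
|P(S)| = 2^7 = 128

128


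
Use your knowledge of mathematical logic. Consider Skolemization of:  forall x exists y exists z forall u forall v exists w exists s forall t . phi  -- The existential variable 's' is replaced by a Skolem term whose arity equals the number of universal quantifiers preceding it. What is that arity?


Quantifier prefix: forall x exists y exists z forall u forall v exists w exists s forall t
's' is existentially quantified at position 7.
Universal variables preceding it: x, u, v
Skolem function arity = 3

3


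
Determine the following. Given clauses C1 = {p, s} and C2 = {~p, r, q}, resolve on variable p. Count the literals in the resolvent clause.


Remove p from C1 and ~p from C2.
C1 remainder: {s}
C2 remainder: {r, q}
Union (resolvent): {q, r, s}
Resolvent has 3 literal(s).

3


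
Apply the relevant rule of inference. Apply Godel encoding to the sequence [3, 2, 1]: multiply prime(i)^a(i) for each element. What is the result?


Encode each element as an exponent of the corresponding prime:
  2^3 = 8
  3^2 = 9
  5^1 = 5
Product = 8 * 9 * 5 = 360

360


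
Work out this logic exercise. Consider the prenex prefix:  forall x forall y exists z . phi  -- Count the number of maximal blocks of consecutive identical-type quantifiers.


Quantifier-type sequence: A A E  (A=forall, E=exists)
Group into maximal same-type runs:
  Ax2 | Ex1
Number of blocks = 2

2


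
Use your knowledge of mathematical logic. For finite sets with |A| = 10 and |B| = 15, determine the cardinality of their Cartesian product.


The Cartesian product A x B contains all ordered pairs (a, b).
|A x B| = |A| * |B| = 10 * 15 = 150

150


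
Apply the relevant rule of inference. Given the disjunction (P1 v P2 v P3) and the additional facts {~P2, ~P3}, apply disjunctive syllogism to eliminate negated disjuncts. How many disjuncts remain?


Original disjuncts (3): P1, P2, P3
Negated (eliminate): ~P2, ~P3
Remaining disjuncts: P1
Count = 3 - 2 = 1

1


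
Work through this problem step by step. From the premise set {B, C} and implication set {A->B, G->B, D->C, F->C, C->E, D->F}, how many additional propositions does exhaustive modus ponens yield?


Initial facts: {B, C}
Apply modus ponens to closure:
  C and C->E  =>  E
Final known: {B, C, E}
New propositions: {E}
Count = 1

1


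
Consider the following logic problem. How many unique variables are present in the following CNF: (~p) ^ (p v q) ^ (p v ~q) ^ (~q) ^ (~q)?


Identify each variable that appears in the formula.
Variables found: p, q
Count = 2

2


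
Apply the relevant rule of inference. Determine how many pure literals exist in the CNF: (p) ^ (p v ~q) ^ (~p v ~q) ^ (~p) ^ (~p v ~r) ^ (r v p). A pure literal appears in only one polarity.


Check each variable for pure literal status:
p: mixed (not pure)
q: pure negative
r: mixed (not pure)
Pure literal count = 1

1


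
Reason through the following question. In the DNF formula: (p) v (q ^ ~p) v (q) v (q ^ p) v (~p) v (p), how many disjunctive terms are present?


A DNF formula is a disjunction of terms (conjunctions).
Terms are separated by v.
Counting the disjuncts: 6 terms.

6


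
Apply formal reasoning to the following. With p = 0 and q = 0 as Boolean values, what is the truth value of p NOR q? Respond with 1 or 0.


p = 0, q = 0
Operation: p NOR q
Evaluate: 0 NOR 0 = 1

1


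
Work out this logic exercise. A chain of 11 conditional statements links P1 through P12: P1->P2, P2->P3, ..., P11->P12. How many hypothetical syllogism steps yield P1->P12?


With 11 implications in a chain connecting 12 propositions:
P1->P2, P2->P3, ..., P11->P12
Steps needed = (number of implications) - 1 = 11 - 1 = 10

10


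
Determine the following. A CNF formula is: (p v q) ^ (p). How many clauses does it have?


A CNF formula is a conjunction of clauses.
Clauses are separated by ^.
Counting the conjuncts: 2 clauses.

2


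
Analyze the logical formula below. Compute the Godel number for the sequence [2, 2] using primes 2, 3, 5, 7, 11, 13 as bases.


Encode each element as an exponent of the corresponding prime:
  2^2 = 4
  3^2 = 9
Product = 4 * 9 = 36

36


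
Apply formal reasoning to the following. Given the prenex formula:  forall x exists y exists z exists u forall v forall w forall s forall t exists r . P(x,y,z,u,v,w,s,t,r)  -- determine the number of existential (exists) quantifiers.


Quantifier prefix: forall x exists y exists z exists u forall v forall w forall s forall t exists r
Mark each quantifier type:
  U E E E U U U U E
Universal count = 5, Existential count = 4
Asked for existential (exists) quantifiers: 4

4


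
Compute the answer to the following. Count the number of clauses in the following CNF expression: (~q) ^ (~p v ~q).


A CNF formula is a conjunction of clauses.
Clauses are separated by ^.
Counting the conjuncts: 2 clauses.

2


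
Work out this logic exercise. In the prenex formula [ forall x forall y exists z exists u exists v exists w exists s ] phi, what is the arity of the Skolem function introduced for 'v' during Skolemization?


Quantifier prefix: forall x forall y exists z exists u exists v exists w exists s
'v' is existentially quantified at position 5.
Universal variables preceding it: x, y
Skolem function arity = 2

2


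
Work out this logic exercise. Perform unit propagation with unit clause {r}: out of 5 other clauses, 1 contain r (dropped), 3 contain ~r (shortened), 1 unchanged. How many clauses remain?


Satisfied (removed): 1
Shortened (remain): 3
Unchanged (remain): 1
Remaining = 3 + 1 = 4

4


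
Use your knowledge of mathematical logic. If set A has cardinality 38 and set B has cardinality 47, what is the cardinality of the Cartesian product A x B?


The Cartesian product A x B contains all ordered pairs (a, b).
|A x B| = |A| * |B| = 38 * 47 = 1786

1786


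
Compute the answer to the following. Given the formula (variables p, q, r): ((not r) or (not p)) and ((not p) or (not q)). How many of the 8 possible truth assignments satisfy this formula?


Evaluate all 8 assignments for p, q, r:
p=0, q=0, r=0: 1
p=0, q=0, r=1: 1
p=0, q=1, r=0: 1
p=0, q=1, r=1: 1
p=1, q=0, r=0: 1
p=1, q=0, r=1: 0
p=1, q=1, r=0: 0
p=1, q=1, r=1: 0
Satisfying count = 5

5


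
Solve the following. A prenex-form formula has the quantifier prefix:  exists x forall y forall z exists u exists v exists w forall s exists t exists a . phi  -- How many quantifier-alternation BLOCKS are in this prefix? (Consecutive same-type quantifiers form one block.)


Quantifier-type sequence: E A A E E E A E E  (A=forall, E=exists)
Group into maximal same-type runs:
  Ex1 | Ax2 | Ex3 | Ax1 | Ex2
Number of blocks = 5

5


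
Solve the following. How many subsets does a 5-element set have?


The power set of a set with n elements has 2^n elements.
|P(S)| = 2^5 = 32

32


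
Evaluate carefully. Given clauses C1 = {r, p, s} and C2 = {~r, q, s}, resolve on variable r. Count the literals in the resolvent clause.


Remove r from C1 and ~r from C2.
C1 remainder: {p, s}
C2 remainder: {q, s}
Union (resolvent): {p, q, s}
Resolvent has 3 literal(s).

3


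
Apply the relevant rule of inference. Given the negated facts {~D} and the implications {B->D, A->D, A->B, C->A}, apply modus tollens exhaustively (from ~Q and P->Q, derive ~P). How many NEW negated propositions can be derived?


Initial negated facts: {~D}
Apply modus tollens to closure:
  ~D and B->D  =>  ~B
  ~D and A->D  =>  ~A
  ~A and C->A  =>  ~C
Final negated: {~A, ~B, ~C, ~D}
New negations: {~A, ~B, ~C}
Count = 3

3


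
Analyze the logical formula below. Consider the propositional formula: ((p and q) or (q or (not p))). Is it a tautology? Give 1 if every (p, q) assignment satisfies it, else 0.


Check all 4 assignments:
p=0, q=0: 1
p=0, q=1: 1
p=1, q=0: 0
p=1, q=1: 1
Satisfying count = 3/4.
Tautology iff count = 4: no.

0


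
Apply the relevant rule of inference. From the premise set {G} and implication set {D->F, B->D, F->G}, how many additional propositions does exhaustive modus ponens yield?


Initial facts: {G}
Apply modus ponens to closure:
  (no implication fires)
Final known: {G}
New propositions: {(none)}
Count = 0

0


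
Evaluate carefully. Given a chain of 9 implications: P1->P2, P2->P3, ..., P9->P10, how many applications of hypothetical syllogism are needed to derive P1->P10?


With 9 implications in a chain connecting 10 propositions:
P1->P2, P2->P3, ..., P9->P10
Steps needed = (number of implications) - 1 = 9 - 1 = 8

8


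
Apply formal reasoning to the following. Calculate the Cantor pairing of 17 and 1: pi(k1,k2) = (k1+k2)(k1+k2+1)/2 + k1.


k1 + k2 = 18
(k1+k2)(k1+k2+1)/2 = 18 * 19 / 2 = 171
pi = 171 + 17 = 188

188


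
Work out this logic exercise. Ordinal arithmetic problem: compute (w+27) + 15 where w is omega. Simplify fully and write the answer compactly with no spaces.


Compute (w+27) + 15.
Ordinal + is associative but NOT commutative; for finite n>0, n + w = w but w + n stays w+n.
By associativity: (w+27) + 15 = w + (27+15) = w+42.
Result = w+42

w+42


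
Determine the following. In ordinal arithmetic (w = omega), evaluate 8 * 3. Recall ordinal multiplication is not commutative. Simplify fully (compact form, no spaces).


Compute 8 * 3.
Ordinal * is associative and left-distributive over +, but NOT commutative; for finite n>1, n*w = w but w*n stays w*n.
Both finite; ordinal * agrees with natural *: 8 * 3 = 24.
Result = 24

24


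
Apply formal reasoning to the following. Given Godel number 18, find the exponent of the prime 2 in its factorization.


Factorize 18 by dividing by 2 repeatedly.
Division steps: 2 divides 18 exactly 1 time(s).
Exponent of 2 = 1

1


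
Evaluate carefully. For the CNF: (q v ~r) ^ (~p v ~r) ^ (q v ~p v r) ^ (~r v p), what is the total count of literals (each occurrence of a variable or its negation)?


Counting literals in each clause:
Clause 1: 2 literal(s)
Clause 2: 2 literal(s)
Clause 3: 3 literal(s)
Clause 4: 2 literal(s)
Total = 9

9


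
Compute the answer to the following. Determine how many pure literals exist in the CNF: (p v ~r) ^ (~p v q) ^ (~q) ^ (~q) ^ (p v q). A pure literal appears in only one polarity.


Check each variable for pure literal status:
p: mixed (not pure)
q: mixed (not pure)
r: pure negative
Pure literal count = 1

1


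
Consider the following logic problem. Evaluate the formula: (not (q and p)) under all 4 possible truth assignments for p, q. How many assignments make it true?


Check all 4 assignments:
p=0, q=0: 1
p=0, q=1: 1
p=1, q=0: 1
p=1, q=1: 0
Count of True = 3

3


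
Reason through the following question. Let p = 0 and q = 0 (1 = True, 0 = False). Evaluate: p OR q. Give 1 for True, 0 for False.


p = 0, q = 0
Operation: p OR q
Evaluate: 0 OR 0 = 0

0


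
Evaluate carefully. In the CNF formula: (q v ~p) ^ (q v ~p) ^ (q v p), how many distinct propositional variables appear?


Identify each variable that appears in the formula.
Variables found: p, q
Count = 2

2


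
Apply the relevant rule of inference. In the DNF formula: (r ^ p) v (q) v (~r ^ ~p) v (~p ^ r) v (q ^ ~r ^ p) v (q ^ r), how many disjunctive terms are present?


A DNF formula is a disjunction of terms (conjunctions).
Terms are separated by v.
Counting the disjuncts: 6 terms.

6


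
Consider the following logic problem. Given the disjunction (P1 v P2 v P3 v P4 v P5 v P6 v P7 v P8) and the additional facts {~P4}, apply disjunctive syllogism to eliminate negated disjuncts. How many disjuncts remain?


Original disjuncts (8): P1, P2, P3, P4, P5, P6, P7, P8
Negated (eliminate): ~P4
Remaining disjuncts: P1, P2, P3, P5, P6, P7, P8
Count = 8 - 1 = 7

7


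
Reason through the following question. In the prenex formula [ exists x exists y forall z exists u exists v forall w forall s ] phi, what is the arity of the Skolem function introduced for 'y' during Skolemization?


Quantifier prefix: exists x exists y forall z exists u exists v forall w forall s
'y' is existentially quantified at position 2.
No universal quantifiers precede it.
Skolem function arity = 0 (a Skolem constant)

0


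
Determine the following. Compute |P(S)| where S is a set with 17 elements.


The power set of a set with n elements has 2^n elements.
|P(S)| = 2^17 = 131072

131072


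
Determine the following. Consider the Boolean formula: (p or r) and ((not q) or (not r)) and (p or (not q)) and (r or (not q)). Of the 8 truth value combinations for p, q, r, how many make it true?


Evaluate all 8 assignments for p, q, r:
p=0, q=0, r=0: 0
p=0, q=0, r=1: 1
p=0, q=1, r=0: 0
p=0, q=1, r=1: 0
p=1, q=0, r=0: 1
p=1, q=0, r=1: 1
p=1, q=1, r=0: 0
p=1, q=1, r=1: 0
Satisfying count = 3

3


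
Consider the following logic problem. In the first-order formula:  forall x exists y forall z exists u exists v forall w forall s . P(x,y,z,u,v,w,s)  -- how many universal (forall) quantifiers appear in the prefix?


Quantifier prefix: forall x exists y forall z exists u exists v forall w forall s
Mark each quantifier type:
  U E U E E U U
Universal count = 4, Existential count = 3
Asked for universal (forall) quantifiers: 4

4


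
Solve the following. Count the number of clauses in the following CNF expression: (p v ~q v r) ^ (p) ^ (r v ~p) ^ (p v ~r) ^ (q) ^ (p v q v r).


A CNF formula is a conjunction of clauses.
Clauses are separated by ^.
Counting the conjuncts: 6 clauses.

6


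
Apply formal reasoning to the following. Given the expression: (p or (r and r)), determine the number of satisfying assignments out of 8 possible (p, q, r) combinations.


Check all 8 assignments:
p=0, q=0, r=0: 0
p=0, q=0, r=1: 1
p=0, q=1, r=0: 0
p=0, q=1, r=1: 1
p=1, q=0, r=0: 1
p=1, q=0, r=1: 1
p=1, q=1, r=0: 1
p=1, q=1, r=1: 1
Count of True = 6

6


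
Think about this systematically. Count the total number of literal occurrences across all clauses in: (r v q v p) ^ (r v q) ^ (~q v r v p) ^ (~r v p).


Counting literals in each clause:
Clause 1: 3 literal(s)
Clause 2: 2 literal(s)
Clause 3: 3 literal(s)
Clause 4: 2 literal(s)
Total = 10

10


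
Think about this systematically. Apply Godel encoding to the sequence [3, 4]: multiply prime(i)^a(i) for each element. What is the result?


Encode each element as an exponent of the corresponding prime:
  2^3 = 8
  3^4 = 81
Product = 8 * 81 = 648

648


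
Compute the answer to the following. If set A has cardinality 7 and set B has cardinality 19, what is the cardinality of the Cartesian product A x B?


The Cartesian product A x B contains all ordered pairs (a, b).
|A x B| = |A| * |B| = 7 * 19 = 133

133


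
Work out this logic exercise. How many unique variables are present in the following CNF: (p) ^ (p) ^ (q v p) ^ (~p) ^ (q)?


Identify each variable that appears in the formula.
Variables found: p, q
Count = 2

2


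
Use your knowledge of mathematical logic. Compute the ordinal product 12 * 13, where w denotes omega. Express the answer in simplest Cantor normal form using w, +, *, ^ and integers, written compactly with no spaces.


Compute 12 * 13.
Ordinal * is associative and left-distributive over +, but NOT commutative; for finite n>1, n*w = w but w*n stays w*n.
Both finite; ordinal * agrees with natural *: 12 * 13 = 156.
Result = 156

156


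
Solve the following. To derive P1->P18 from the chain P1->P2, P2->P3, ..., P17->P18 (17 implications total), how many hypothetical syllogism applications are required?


With 17 implications in a chain connecting 18 propositions:
P1->P2, P2->P3, ..., P17->P18
Steps needed = (number of implications) - 1 = 17 - 1 = 16

16


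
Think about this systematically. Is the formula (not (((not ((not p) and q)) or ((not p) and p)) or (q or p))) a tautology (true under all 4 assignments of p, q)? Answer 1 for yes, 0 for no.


Check all 4 assignments:
p=0, q=0: 0
p=0, q=1: 0
p=1, q=0: 0
p=1, q=1: 0
Satisfying count = 0/4.
Tautology iff count = 4: no.

0
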